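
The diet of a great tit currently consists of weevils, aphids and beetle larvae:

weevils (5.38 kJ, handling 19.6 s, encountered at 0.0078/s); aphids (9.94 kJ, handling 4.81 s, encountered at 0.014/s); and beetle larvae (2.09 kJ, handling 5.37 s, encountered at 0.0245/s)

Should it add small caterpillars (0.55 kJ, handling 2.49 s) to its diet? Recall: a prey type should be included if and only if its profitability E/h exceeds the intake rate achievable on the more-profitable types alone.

On weevils, aphids and beetle larvae alone, R = ΣλE/(1+Σλh) = 0.2323/1.352 = 0.1719 kJ/s.
Profitability of small caterpillars: 0.55/2.49 = 0.2209 kJ/s.
Since 0.2209 > R, including small caterpillars increases the long-run rate.

Yes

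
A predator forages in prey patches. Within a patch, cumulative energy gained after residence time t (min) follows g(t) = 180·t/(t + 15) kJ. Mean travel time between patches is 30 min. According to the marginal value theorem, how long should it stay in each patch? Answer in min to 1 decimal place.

By the marginal value theorem, leave when the instantaneous gain rate g'(t) equals the habitat-wide average g(t)/(T + t).
g'(t) = 180·15/(t + 15)². Setting 180·15/(t+15)² = 180t/[(t+15)(30+t)] gives 15(30+t) = t(t+15), so t² = 15×30 = 450.
t* = √450 = 21.21 min.

21.2 min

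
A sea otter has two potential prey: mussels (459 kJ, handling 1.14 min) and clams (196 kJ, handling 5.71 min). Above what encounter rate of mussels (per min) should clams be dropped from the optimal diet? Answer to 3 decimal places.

0.082 per min

Drop clams once their profitability E₂/h₂ falls below the rate achievable on mussels alone: E₂/h₂ = λE₁/(1 + λh₁).
Solve for λ: λE₁h₂ = E₂(1 + λh₁) → λ(E₁h₂ − E₂h₁) = E₂ → λ = E₂/(E₁h₂ − E₂h₁).
λ = 196/(459×5.71 − 196×1.14) = 196/2397 = 0.08175 per min.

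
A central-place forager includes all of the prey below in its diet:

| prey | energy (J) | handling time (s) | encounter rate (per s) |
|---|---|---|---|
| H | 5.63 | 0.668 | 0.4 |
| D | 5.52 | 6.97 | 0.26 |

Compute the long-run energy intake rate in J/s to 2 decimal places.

Energy encountered per unit search time: 0.4×5.63 + 0.26×5.52 = 3.687 J/s.
Handling time per unit search time: 0.4×0.668 + 0.26×6.97 = 2.079.
Rate = 3.687/(1 + 2.079) = 1.197 J/s.

1.20 J/s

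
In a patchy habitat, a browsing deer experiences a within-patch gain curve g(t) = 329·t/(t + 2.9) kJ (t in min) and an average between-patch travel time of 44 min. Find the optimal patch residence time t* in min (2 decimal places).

11.30 min

Maximise g(t)/(T+t): set derivative to zero → g'(t)(T+t) = g(t).
g'(t) = 329·2.9/(t + 2.9)². Setting 329·2.9/(t+2.9)² = 329t/[(t+2.9)(44+t)] gives 2.9(44+t) = t(t+2.9), so t² = 2.9×44 = 127.6.
t* = √127.6 = 11.3 min.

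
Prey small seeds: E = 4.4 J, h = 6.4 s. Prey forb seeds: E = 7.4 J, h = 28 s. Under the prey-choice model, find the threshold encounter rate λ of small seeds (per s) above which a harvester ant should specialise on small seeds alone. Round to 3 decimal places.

Drop forb seeds once their profitability E₂/h₂ falls below the rate achievable on small seeds alone: E₂/h₂ = λE₁/(1 + λh₁).
Solve for λ: λE₁h₂ = E₂(1 + λh₁) → λ(E₁h₂ − E₂h₁) = E₂ → λ = E₂/(E₁h₂ − E₂h₁).
λ = 7.4/(4.4×28 − 7.4×6.4) = 7.4/75.84 = 0.09757 per s.

0.098 per s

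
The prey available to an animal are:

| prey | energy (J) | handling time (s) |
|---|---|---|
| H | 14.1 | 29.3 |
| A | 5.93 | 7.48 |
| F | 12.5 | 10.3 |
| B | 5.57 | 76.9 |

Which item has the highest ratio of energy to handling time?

F

In descending order of E/h:
F: 12.5/10.3 = 1.21 J/s
A: 5.93/7.48 = 0.793 J/s
H: 14.1/29.3 = 0.481 J/s
B: 5.57/76.9 = 0.0724 J/s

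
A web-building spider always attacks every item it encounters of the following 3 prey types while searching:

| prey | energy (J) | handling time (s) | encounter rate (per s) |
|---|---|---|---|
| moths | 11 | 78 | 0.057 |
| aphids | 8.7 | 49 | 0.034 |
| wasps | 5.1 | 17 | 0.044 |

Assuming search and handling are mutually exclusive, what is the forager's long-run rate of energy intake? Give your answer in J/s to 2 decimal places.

R = (0.057×11 + 0.034×8.7 + 0.044×5.1) / (1 + 0.057×78 + 0.034×49 + 0.044×17) = 1.147/7.86 = 0.146 J/s.

0.15 J/s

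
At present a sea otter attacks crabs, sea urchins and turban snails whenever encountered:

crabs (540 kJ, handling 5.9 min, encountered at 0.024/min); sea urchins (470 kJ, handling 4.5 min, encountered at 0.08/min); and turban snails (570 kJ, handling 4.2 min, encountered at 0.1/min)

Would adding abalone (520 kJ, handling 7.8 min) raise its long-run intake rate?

Current rate: (0.024×540 + 0.08×470 + 0.1×570)/(1 + 0.024×5.9 + 0.08×4.5 + 0.1×4.2) = 55.97 kJ/min.
Profitability of abalone: 520/7.8 = 66.67 kJ/min.
66.67 > 55.97, so adding abalone raises the average — include it.

Yes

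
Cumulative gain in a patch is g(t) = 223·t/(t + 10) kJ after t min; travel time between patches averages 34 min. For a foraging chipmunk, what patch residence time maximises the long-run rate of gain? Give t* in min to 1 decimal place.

Optimal t* satisfies g'(t*) = g(t*)/(T + t*).
g'(t) = 223·10/(t + 10)². Setting 223·10/(t+10)² = 223t/[(t+10)(34+t)] gives 10(34+t) = t(t+10), so t² = 10×34 = 340.
t* = √340 = 18.44 min.

18.4 min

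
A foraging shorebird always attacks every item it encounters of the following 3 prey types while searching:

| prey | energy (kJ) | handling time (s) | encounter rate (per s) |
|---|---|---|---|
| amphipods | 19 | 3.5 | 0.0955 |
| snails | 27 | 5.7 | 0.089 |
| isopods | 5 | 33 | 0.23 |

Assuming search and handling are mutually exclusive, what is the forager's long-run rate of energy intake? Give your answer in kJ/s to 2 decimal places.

0.57 kJ/s

R = (0.0955×19 + 0.089×27 + 0.23×5) / (1 + 0.0955×3.5 + 0.089×5.7 + 0.23×33) = 5.367/9.432 = 0.5691 kJ/s.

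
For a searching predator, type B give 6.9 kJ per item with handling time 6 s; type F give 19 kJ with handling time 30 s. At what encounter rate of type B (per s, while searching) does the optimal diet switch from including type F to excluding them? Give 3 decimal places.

The zero-one rule: include type F iff E₂/h₂ > λE₁/(1+λh₁). Equality gives the switch point.
λE₁h₂ = E₂ + λE₂h₁ ⇒ λ = E₂/(E₁h₂ − E₂h₁) = 19/(207 − 114) = 0.2043 per s.

0.204 per s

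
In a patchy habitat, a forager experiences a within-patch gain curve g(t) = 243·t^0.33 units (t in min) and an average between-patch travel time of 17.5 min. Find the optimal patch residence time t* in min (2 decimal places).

8.62 min

Maximise g(t)/(T+t): set derivative to zero → g'(t)(T+t) = g(t).
g'(t) = 0.33·243·t^-0.67. Setting 0.33·243·t^-0.67 = 243·t^0.33/(17.5+t) gives 0.33(17.5+t) = t, so 0.67·t = 0.33×17.5.
t* = 0.33×17.5/0.67 = 8.619 min.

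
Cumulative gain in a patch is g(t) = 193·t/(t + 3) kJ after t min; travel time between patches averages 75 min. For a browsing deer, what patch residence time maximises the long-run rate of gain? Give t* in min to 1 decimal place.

Maximise g(t)/(T+t): set derivative to zero → g'(t)(T+t) = g(t).
g'(t) = 193·3/(t + 3)². Setting 193·3/(t+3)² = 193t/[(t+3)(75+t)] gives 3(75+t) = t(t+3), so t² = 3×75 = 225.
t* = √225 = 15 min.

15.0 min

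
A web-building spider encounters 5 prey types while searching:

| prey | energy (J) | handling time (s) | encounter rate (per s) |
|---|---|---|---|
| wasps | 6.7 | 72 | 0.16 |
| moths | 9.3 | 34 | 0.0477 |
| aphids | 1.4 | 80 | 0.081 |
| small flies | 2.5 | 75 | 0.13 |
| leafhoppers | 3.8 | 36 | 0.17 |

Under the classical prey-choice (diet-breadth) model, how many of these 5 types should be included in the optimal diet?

1

Profitabilities (E/h, J/s): moths 0.274, leafhoppers 0.106, wasps 0.0931, small flies 0.0333, aphids 0.0175. Add prey in this order while the next type's profitability exceeds the intake rate on those already taken.
Rate on top 1: 0.1692. leafhoppers: 0.106 < 0.1692 → exclude; stop.
Optimal diet: moths — 1 of 5 types.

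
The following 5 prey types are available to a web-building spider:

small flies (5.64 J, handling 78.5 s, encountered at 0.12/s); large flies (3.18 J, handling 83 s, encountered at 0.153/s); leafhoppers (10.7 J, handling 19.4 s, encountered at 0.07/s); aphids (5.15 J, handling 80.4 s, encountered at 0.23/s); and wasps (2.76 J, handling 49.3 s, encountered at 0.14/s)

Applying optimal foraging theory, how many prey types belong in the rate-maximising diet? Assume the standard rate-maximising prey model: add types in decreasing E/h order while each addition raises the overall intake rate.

Rank by E/h (J/s): leafhoppers 0.552, small flies 0.0718, aphids 0.0641, wasps 0.056, large flies 0.0383. Include each in turn until the next type's E/h falls below the running intake rate.
Rate on top 1: 0.3176. small flies: 0.0718 < 0.3176 → exclude; stop.
Optimal diet: leafhoppers — 1 of 5 types.

1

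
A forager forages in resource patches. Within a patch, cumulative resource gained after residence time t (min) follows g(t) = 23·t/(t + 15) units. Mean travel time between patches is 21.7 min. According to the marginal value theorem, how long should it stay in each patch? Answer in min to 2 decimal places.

Maximise g(t)/(T+t): set derivative to zero → g'(t)(T+t) = g(t).
g'(t) = 23·15/(t + 15)². Setting 23·15/(t+15)² = 23t/[(t+15)(21.7+t)] gives 15(21.7+t) = t(t+15), so t² = 15×21.7 = 325.5.
t* = √325.5 = 18.04 min.

18.04 min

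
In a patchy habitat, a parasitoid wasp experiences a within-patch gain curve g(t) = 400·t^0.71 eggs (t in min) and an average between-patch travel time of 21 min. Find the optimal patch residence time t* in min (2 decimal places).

51.41 min

By the marginal value theorem, leave when the instantaneous gain rate g'(t) equals the habitat-wide average g(t)/(T + t).
g'(t) = 0.71·400·t^-0.29. Setting 0.71·400·t^-0.29 = 400·t^0.71/(21+t) gives 0.71(21+t) = t, so 0.29·t = 0.71×21.
t* = 0.71×21/0.29 = 51.41 min.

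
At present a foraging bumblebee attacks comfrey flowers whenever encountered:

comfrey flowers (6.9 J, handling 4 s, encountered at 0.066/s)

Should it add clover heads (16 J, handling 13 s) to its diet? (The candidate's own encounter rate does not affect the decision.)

On comfrey flowers alone, R = ΣλE/(1+Σλh) = 0.4554/1.264 = 0.3603 J/s.
clover heads: E/h = 16/13 = 1.231 J/s.
1.231 > 0.3603, so adding clover heads raises the average — include it.

Yes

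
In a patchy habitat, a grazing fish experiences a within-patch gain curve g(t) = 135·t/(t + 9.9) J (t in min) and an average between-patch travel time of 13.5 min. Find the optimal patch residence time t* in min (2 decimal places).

Maximise g(t)/(T+t): set derivative to zero → g'(t)(T+t) = g(t).
g'(t) = 135·9.9/(t + 9.9)². Setting 135·9.9/(t+9.9)² = 135t/[(t+9.9)(13.5+t)] gives 9.9(13.5+t) = t(t+9.9), so t² = 9.9×13.5 = 133.7.
t* = √133.7 = 11.56 min.

11.56 min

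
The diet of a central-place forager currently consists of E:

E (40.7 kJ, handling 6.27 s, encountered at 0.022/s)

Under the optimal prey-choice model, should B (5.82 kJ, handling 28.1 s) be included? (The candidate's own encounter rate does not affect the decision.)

On E alone, R = ΣλE/(1+Σλh) = 0.8954/1.138 = 0.7869 kJ/s.
B: E/h = 5.82/28.1 = 0.2071 kJ/s.
Since 0.2071 < R, time spent handling B is better spent searching.

No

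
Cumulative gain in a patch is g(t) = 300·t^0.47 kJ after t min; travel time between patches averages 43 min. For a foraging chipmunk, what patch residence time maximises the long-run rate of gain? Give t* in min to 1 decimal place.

38.1 min

By the marginal value theorem, leave when the instantaneous gain rate g'(t) equals the habitat-wide average g(t)/(T + t).
g'(t) = 0.47·300·t^-0.53. Setting 0.47·300·t^-0.53 = 300·t^0.47/(43+t) gives 0.47(43+t) = t, so 0.53·t = 0.47×43.
t* = 0.47×43/0.53 = 38.13 min.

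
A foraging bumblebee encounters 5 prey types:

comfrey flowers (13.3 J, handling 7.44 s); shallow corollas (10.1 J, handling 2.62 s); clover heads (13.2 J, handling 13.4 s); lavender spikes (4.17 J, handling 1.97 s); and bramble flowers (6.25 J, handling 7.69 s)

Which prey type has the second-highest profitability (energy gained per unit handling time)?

lavender spikes

Profitability E/h (J/s): comfrey flowers = 13.3/7.44 = 1.79, shallow corollas = 10.1/2.62 = 3.85, clover heads = 13.2/13.4 = 0.985, lavender spikes = 4.17/1.97 = 2.12, bramble flowers = 6.25/7.69 = 0.813.
Ranked: shallow corollas > lavender spikes > comfrey flowers > clover heads > bramble flowers.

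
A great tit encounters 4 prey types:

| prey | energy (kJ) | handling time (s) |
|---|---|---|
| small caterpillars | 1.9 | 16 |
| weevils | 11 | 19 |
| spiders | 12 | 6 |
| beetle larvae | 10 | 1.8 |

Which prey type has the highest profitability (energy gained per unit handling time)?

beetle larvae

Profitability E/h (kJ/s): small caterpillars = 1.9/16 = 0.119, weevils = 11/19 = 0.579, spiders = 12/6 = 2, beetle larvae = 10/1.8 = 5.56.
Ranked: beetle larvae > spiders > weevils > small caterpillars.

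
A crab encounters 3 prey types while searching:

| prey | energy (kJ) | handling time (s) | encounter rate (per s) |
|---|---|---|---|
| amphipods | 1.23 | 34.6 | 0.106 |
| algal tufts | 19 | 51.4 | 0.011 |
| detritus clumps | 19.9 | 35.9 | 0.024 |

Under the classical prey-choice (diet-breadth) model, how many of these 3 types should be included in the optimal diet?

Rank by E/h (kJ/s): detritus clumps 0.554, algal tufts 0.37, amphipods 0.0355. Include each in turn until the next type's E/h falls below the running intake rate.
Rate on top 1: 0.2566. algal tufts: 0.37 > 0.2566 → include.
Rate on top 2: 0.2829. amphipods: 0.0355 < 0.2829 → exclude; stop.
Optimal diet: detritus clumps, algal tufts — 2 of 3 types.

2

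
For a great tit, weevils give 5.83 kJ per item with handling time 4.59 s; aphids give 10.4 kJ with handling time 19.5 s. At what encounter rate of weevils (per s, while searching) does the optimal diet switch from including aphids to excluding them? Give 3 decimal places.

0.158 per s

Drop aphids once their profitability E₂/h₂ falls below the rate achievable on weevils alone: E₂/h₂ = λE₁/(1 + λh₁).
Solve for λ: λE₁h₂ = E₂(1 + λh₁) → λ(E₁h₂ − E₂h₁) = E₂ → λ = E₂/(E₁h₂ − E₂h₁).
λ = 10.4/(5.83×19.5 − 10.4×4.59) = 10.4/65.95 = 0.1577 per s.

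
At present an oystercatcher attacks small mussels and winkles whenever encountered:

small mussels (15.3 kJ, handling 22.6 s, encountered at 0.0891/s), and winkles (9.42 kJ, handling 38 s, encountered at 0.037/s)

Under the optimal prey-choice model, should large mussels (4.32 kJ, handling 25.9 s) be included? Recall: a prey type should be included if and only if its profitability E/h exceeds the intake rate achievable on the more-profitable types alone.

No

Intake rate on the current diet: R = (0.0891×15.3 + 0.037×9.42) / (1 + 0.0891×22.6 + 0.037×38) = 1.712/4.42 = 0.3873 kJ/s.
large mussels: E/h = 4.32/25.9 = 0.1668 kJ/s.
Since 0.1668 < R, time spent handling large mussels is better spent searching.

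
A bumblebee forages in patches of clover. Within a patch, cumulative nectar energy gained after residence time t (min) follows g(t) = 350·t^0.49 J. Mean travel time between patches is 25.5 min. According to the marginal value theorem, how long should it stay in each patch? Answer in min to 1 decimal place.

24.5 min

By the marginal value theorem, leave when the instantaneous gain rate g'(t) equals the habitat-wide average g(t)/(T + t).
g'(t) = 0.49·350·t^-0.51. Setting 0.49·350·t^-0.51 = 350·t^0.49/(25.5+t) gives 0.49(25.5+t) = t, so 0.51·t = 0.49×25.5.
t* = 0.49×25.5/0.51 = 24.5 min.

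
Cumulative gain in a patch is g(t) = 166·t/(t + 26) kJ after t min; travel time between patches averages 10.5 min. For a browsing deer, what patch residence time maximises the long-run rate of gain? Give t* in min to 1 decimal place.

16.5 min

Optimal t* satisfies g'(t*) = g(t*)/(T + t*).
g'(t) = 166·26/(t + 26)². Setting 166·26/(t+26)² = 166t/[(t+26)(10.5+t)] gives 26(10.5+t) = t(t+26), so t² = 26×10.5 = 273.
t* = √273 = 16.52 min.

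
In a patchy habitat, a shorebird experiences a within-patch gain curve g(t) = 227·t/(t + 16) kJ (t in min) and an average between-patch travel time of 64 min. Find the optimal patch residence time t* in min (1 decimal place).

Optimal t* satisfies g'(t*) = g(t*)/(T + t*).
g'(t) = 227·16/(t + 16)². Setting 227·16/(t+16)² = 227t/[(t+16)(64+t)] gives 16(64+t) = t(t+16), so t² = 16×64 = 1024.
t* = √1024 = 32 min.

32.0 min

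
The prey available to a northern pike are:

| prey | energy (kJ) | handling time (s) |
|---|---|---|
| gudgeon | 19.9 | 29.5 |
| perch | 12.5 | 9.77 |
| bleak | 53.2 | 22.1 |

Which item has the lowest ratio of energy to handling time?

gudgeon

Profitability E/h (kJ/s): gudgeon = 19.9/29.5 = 0.675, perch = 12.5/9.77 = 1.28, bleak = 53.2/22.1 = 2.41.
Ranked: bleak > perch > gudgeon.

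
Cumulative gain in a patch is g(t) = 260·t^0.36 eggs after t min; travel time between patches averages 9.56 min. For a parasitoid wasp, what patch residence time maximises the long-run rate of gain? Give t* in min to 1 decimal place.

5.4 min

Optimal t* satisfies g'(t*) = g(t*)/(T + t*).
g'(t) = 0.36·260·t^-0.64. Setting 0.36·260·t^-0.64 = 260·t^0.36/(9.56+t) gives 0.36(9.56+t) = t, so 0.64·t = 0.36×9.56.
t* = 0.36×9.56/0.64 = 5.378 min.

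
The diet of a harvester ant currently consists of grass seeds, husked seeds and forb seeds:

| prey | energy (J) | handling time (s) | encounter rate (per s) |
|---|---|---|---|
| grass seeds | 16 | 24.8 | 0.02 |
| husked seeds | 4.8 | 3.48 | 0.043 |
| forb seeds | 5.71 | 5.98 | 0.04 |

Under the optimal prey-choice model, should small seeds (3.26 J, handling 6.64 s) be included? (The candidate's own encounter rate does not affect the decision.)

Yes

Intake rate on the current diet: R = (0.02×16 + 0.043×4.8 + 0.04×5.71) / (1 + 0.02×24.8 + 0.043×3.48 + 0.04×5.98) = 0.7548/1.885 = 0.4005 J/s.
Profitability of small seeds: 3.26/6.64 = 0.491 J/s.
0.491 > 0.4005, so adding small seeds raises the average — include it.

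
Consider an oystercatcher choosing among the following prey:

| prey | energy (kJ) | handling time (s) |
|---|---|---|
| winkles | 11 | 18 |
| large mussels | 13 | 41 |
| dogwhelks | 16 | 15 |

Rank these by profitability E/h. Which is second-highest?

winkles

In descending order of E/h:
dogwhelks: 16/15 = 1.07 kJ/s
winkles: 11/18 = 0.611 kJ/s
large mussels: 13/41 = 0.317 kJ/s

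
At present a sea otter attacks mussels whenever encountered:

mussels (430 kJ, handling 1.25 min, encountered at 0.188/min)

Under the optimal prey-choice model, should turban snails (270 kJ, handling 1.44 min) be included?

Intake rate on the current diet: R = (0.188×430) / (1 + 0.188×1.25) = 80.84/1.235 = 65.46 kJ/min.
Profitability of turban snails: 270/1.44 = 187.5 kJ/min.
187.5 > 65.46, so adding turban snails raises the average — include it.

Yes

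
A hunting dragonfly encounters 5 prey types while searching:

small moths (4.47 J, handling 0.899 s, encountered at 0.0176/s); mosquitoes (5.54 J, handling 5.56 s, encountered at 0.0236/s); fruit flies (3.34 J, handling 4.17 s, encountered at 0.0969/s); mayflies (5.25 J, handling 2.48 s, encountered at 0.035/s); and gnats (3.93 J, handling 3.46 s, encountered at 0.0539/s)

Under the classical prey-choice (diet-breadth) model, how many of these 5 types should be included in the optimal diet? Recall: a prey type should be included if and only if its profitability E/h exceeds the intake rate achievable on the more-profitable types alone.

Profitabilities (E/h, J/s): small moths 4.97, mayflies 2.12, gnats 1.14, mosquitoes 0.996, fruit flies 0.801. Add prey in this order while the next type's profitability exceeds the intake rate on those already taken.
Rate on top 1: 0.07745. mayflies: 2.12 > 0.07745 → include.
Rate on top 2: 0.238. gnats: 1.14 > 0.238 → include.
Rate on top 3: 0.3679. mosquitoes: 0.996 > 0.3679 → include.
Rate on top 4: 0.426. fruit flies: 0.801 > 0.426 → include.
Optimal diet: small moths, mayflies, gnats, mosquitoes, fruit flies — 5 of 5 types.

5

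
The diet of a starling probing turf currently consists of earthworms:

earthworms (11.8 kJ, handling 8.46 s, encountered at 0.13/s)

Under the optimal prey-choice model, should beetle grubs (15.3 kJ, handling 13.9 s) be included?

Intake rate on the current diet: R = (0.13×11.8) / (1 + 0.13×8.46) = 1.534/2.1 = 0.7305 kJ/s.
Profitability of beetle grubs: 15.3/13.9 = 1.101 kJ/s.
Since 1.101 > R, including beetle grubs increases the long-run rate.

Yes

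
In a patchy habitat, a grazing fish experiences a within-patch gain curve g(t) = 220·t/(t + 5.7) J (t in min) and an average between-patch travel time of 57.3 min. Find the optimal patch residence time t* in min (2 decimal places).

By the marginal value theorem, leave when the instantaneous gain rate g'(t) equals the habitat-wide average g(t)/(T + t).
g'(t) = 220·5.7/(t + 5.7)². Setting 220·5.7/(t+5.7)² = 220t/[(t+5.7)(57.3+t)] gives 5.7(57.3+t) = t(t+5.7), so t² = 5.7×57.3 = 326.6.
t* = √326.6 = 18.07 min.

18.07 min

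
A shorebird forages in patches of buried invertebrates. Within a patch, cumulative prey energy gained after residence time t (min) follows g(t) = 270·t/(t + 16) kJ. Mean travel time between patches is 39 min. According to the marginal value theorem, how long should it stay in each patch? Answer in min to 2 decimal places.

24.98 min

Maximise g(t)/(T+t): set derivative to zero → g'(t)(T+t) = g(t).
g'(t) = 270·16/(t + 16)². Setting 270·16/(t+16)² = 270t/[(t+16)(39+t)] gives 16(39+t) = t(t+16), so t² = 16×39 = 624.
t* = √624 = 24.98 min.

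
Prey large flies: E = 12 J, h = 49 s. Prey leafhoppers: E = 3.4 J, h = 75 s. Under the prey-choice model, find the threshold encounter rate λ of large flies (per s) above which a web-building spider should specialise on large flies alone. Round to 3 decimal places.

0.005 per s

The zero-one rule: include leafhoppers iff E₂/h₂ > λE₁/(1+λh₁). Equality gives the switch point.
λE₁h₂ = E₂ + λE₂h₁ ⇒ λ = E₂/(E₁h₂ − E₂h₁) = 3.4/(900 − 166.6) = 0.004636 per s.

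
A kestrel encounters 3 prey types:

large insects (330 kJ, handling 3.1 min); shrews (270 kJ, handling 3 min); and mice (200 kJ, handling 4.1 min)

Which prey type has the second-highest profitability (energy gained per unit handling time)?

Profitability E/h (kJ/min): large insects = 330/3.1 = 106, shrews = 270/3 = 90, mice = 200/4.1 = 48.8.
Ranked: large insects > shrews > mice.

shrews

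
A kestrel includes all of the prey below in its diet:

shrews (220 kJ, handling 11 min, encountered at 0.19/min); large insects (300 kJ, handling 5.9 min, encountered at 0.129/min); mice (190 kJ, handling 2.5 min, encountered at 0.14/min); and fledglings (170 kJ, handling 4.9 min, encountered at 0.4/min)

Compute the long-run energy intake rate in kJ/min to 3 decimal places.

R = (0.19×220 + 0.129×300 + 0.14×190 + 0.4×170) / (1 + 0.19×11 + 0.129×5.9 + 0.14×2.5 + 0.4×4.9) = 175.1/6.161 = 28.42 kJ/min.

28.420 kJ/min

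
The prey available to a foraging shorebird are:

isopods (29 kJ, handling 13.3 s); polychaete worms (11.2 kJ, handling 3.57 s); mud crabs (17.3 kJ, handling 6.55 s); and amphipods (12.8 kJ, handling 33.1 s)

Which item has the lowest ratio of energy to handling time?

amphipods

In descending order of E/h:
polychaete worms: 11.2/3.57 = 3.14 kJ/s
mud crabs: 17.3/6.55 = 2.64 kJ/s
isopods: 29/13.3 = 2.18 kJ/s
amphipods: 12.8/33.1 = 0.387 kJ/s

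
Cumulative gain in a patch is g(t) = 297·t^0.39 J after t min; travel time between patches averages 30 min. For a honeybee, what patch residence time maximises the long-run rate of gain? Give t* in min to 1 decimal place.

19.2 min

Optimal t* satisfies g'(t*) = g(t*)/(T + t*).
g'(t) = 0.39·297·t^-0.61. Setting 0.39·297·t^-0.61 = 297·t^0.39/(30+t) gives 0.39(30+t) = t, so 0.61·t = 0.39×30.
t* = 0.39×30/0.61 = 19.18 min.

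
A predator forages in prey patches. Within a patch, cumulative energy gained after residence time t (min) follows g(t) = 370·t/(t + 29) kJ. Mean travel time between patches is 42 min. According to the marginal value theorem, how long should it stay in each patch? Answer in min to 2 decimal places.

Maximise g(t)/(T+t): set derivative to zero → g'(t)(T+t) = g(t).
g'(t) = 370·29/(t + 29)². Setting 370·29/(t+29)² = 370t/[(t+29)(42+t)] gives 29(42+t) = t(t+29), so t² = 29×42 = 1218.
t* = √1218 = 34.9 min.

34.90 min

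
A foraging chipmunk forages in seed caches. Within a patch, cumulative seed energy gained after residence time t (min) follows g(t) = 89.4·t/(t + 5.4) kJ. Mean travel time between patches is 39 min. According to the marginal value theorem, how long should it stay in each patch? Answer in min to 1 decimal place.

Optimal t* satisfies g'(t*) = g(t*)/(T + t*).
g'(t) = 89.4·5.4/(t + 5.4)². Setting 89.4·5.4/(t+5.4)² = 89.4t/[(t+5.4)(39+t)] gives 5.4(39+t) = t(t+5.4), so t² = 5.4×39 = 210.6.
t* = √210.6 = 14.51 min.

14.5 min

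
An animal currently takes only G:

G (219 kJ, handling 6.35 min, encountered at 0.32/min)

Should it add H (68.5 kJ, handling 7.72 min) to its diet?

No

On G alone, R = ΣλE/(1+Σλh) = 70.08/3.032 = 23.11 kJ/min.
Profitability of H: 68.5/7.72 = 8.873 kJ/min.
8.873 < 23.11, so adding H would lower the average — exclude it.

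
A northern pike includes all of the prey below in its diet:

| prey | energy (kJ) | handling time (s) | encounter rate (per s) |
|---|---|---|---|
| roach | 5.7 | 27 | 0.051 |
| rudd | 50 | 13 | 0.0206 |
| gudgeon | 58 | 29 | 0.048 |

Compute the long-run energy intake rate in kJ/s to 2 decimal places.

1.02 kJ/s

R = Σλ_iE_i / (1 + Σλ_ih_i)
Numerator: 0.051×5.7 + 0.0206×50 + 0.048×58 = 4.105
Denominator: 1 + 0.051×27 + 0.0206×13 + 0.048×29 = 4.037
R = 4.105/4.037 = 1.017 kJ/s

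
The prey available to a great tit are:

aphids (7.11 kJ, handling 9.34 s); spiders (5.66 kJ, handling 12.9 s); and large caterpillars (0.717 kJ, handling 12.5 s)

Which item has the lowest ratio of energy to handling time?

Profitability E/h (kJ/s): aphids = 7.11/9.34 = 0.761, spiders = 5.66/12.9 = 0.439, large caterpillars = 0.717/12.5 = 0.0574.
Ranked: aphids > spiders > large caterpillars.

large caterpillars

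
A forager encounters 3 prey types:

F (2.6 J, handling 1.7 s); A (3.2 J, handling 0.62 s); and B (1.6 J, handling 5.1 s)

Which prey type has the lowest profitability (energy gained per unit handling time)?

B

Profitability E/h (J/s): F = 2.6/1.7 = 1.53, A = 3.2/0.62 = 5.16, B = 1.6/5.1 = 0.314.
Ranked: A > F > B.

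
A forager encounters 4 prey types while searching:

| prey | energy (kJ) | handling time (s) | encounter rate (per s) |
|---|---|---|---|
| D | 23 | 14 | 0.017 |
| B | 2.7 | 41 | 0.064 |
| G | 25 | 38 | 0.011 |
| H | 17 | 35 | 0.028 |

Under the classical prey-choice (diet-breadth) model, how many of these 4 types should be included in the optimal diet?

3

Rank by E/h (kJ/s): D 1.64, G 0.658, H 0.486, B 0.0659. Include each in turn until the next type's E/h falls below the running intake rate.
Rate on top 1: 0.3158. G: 0.658 > 0.3158 → include.
Rate on top 2: 0.4022. H: 0.486 > 0.4022 → include.
Rate on top 3: 0.4332. B: 0.0659 < 0.4332 → exclude; stop.
Optimal diet: D, G, H — 3 of 4 types.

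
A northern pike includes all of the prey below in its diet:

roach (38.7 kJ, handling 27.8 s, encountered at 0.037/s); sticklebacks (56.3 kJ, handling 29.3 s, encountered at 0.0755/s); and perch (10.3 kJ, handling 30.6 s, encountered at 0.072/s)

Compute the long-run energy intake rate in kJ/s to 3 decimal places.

R = Σλ_iE_i / (1 + Σλ_ih_i)
Numerator: 0.037×38.7 + 0.0755×56.3 + 0.072×10.3 = 6.424
Denominator: 1 + 0.037×27.8 + 0.0755×29.3 + 0.072×30.6 = 6.444
R = 6.424/6.444 = 0.9969 kJ/s

0.997 kJ/s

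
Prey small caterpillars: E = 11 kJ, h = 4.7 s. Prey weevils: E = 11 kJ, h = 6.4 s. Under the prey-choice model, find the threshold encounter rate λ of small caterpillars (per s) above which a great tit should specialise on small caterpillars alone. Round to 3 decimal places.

0.588 per s

Drop weevils once their profitability E₂/h₂ falls below the rate achievable on small caterpillars alone: E₂/h₂ = λE₁/(1 + λh₁).
Solve for λ: λE₁h₂ = E₂(1 + λh₁) → λ(E₁h₂ − E₂h₁) = E₂ → λ = E₂/(E₁h₂ − E₂h₁).
λ = 11/(11×6.4 − 11×4.7) = 11/18.7 = 0.5882 per s.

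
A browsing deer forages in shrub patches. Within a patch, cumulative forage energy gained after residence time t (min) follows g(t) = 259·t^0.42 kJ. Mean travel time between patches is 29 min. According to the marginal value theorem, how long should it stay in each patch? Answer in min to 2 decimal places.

21.00 min

Maximise g(t)/(T+t): set derivative to zero → g'(t)(T+t) = g(t).
g'(t) = 0.42·259·t^-0.58. Setting 0.42·259·t^-0.58 = 259·t^0.42/(29+t) gives 0.42(29+t) = t, so 0.58·t = 0.42×29.
t* = 0.42×29/0.58 = 21 min.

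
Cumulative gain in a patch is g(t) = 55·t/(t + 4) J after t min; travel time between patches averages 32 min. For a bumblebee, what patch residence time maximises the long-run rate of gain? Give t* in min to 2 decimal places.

11.31 min

Optimal t* satisfies g'(t*) = g(t*)/(T + t*).
g'(t) = 55·4/(t + 4)². Setting 55·4/(t+4)² = 55t/[(t+4)(32+t)] gives 4(32+t) = t(t+4), so t² = 4×32 = 128.
t* = √128 = 11.31 min.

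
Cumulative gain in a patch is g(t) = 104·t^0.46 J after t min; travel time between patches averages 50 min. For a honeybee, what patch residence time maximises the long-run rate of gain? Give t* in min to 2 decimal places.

42.59 min

Optimal t* satisfies g'(t*) = g(t*)/(T + t*).
g'(t) = 0.46·104·t^-0.54. Setting 0.46·104·t^-0.54 = 104·t^0.46/(50+t) gives 0.46(50+t) = t, so 0.54·t = 0.46×50.
t* = 0.46×50/0.54 = 42.59 min.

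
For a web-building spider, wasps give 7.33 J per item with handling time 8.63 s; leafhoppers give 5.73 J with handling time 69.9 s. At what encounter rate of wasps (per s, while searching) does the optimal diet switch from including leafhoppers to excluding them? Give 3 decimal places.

0.012 per s

At the threshold, the rate on wasps alone equals the profitability of leafhoppers: λ·7.33/(1 + λ·8.63) = 5.73/69.9 = 0.08197.
Rearranging, λ(7.33 − 0.08197×8.63) = 0.08197, so λ = 0.08197/6.623 = 0.01238 per s.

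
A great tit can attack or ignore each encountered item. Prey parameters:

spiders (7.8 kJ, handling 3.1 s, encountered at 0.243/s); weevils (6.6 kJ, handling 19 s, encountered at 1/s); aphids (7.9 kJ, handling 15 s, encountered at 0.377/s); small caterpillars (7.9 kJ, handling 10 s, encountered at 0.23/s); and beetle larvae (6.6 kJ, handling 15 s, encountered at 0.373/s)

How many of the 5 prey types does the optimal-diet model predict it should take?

1

E/h in descending order: spiders 2.52, small caterpillars 0.79, aphids 0.527, beetle larvae 0.44, weevils 0.347 kJ/s. The optimal diet is the largest prefix of this list for which every included type satisfies E_i/h_i > R on the types above it.
Rate on top 1: 1.081. small caterpillars: 0.79 < 1.081 → exclude; stop.
Optimal diet: spiders — 1 of 5 types.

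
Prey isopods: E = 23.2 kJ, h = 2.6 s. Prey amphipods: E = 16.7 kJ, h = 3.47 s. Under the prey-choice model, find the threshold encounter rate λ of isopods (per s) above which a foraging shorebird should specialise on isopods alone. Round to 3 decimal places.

0.450 per s

The zero-one rule: include amphipods iff E₂/h₂ > λE₁/(1+λh₁). Equality gives the switch point.
λE₁h₂ = E₂ + λE₂h₁ ⇒ λ = E₂/(E₁h₂ − E₂h₁) = 16.7/(80.5 − 43.42) = 0.4503 per s.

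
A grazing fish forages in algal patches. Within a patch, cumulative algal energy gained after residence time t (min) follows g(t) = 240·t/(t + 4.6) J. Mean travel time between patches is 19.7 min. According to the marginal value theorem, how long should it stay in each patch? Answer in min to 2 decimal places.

9.52 min

Optimal t* satisfies g'(t*) = g(t*)/(T + t*).
g'(t) = 240·4.6/(t + 4.6)². Setting 240·4.6/(t+4.6)² = 240t/[(t+4.6)(19.7+t)] gives 4.6(19.7+t) = t(t+4.6), so t² = 4.6×19.7 = 90.62.
t* = √90.62 = 9.519 min.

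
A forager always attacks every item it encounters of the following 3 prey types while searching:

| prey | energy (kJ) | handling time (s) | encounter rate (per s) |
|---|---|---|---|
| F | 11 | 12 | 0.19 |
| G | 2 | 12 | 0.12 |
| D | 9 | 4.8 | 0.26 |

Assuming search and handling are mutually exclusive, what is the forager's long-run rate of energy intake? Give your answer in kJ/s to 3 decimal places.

0.783 kJ/s

R = Σλ_iE_i / (1 + Σλ_ih_i)
Numerator: 0.19×11 + 0.12×2 + 0.26×9 = 4.67
Denominator: 1 + 0.19×12 + 0.12×12 + 0.26×4.8 = 5.968
R = 4.67/5.968 = 0.7825 kJ/s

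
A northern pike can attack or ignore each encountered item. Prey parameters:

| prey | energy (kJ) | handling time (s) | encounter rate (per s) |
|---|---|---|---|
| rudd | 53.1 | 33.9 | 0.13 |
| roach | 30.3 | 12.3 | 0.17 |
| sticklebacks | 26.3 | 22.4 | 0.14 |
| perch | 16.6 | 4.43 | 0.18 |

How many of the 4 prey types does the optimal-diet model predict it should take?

2

E/h in descending order: perch 3.75, roach 2.46, rudd 1.57, sticklebacks 1.17 kJ/s. The optimal diet is the largest prefix of this list for which every included type satisfies E_i/h_i > R on the types above it.
Rate on top 1: 1.662. roach: 2.46 > 1.662 → include.
Rate on top 2: 2.093. rudd: 1.57 < 2.093 → exclude; stop.
Optimal diet: perch, roach — 2 of 4 types.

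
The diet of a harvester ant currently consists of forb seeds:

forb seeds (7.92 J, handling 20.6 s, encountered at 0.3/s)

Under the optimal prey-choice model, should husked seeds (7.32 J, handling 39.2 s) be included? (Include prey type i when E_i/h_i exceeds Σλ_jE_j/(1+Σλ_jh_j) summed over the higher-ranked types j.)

No

Intake rate on the current diet: R = (0.3×7.92) / (1 + 0.3×20.6) = 2.376/7.18 = 0.3309 J/s.
Profitability of husked seeds: 7.32/39.2 = 0.1867 J/s.
0.1867 < 0.3309, so adding husked seeds would lower the average — exclude it.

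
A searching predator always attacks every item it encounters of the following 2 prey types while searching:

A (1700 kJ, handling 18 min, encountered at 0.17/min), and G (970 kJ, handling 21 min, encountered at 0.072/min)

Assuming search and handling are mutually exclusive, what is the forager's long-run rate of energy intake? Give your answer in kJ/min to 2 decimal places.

R = (0.17×1700 + 0.072×970) / (1 + 0.17×18 + 0.072×21) = 358.8/5.572 = 64.4 kJ/min.

64.40 kJ/min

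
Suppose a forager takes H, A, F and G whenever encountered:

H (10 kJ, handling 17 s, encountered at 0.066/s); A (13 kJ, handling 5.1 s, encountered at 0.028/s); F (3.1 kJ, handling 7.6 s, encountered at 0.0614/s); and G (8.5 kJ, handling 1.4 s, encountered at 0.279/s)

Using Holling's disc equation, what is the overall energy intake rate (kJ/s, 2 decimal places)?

R = (0.066×10 + 0.028×13 + 0.0614×3.1 + 0.279×8.5) / (1 + 0.066×17 + 0.028×5.1 + 0.0614×7.6 + 0.279×1.4) = 3.586/3.122 = 1.149 kJ/s.

1.15 kJ/s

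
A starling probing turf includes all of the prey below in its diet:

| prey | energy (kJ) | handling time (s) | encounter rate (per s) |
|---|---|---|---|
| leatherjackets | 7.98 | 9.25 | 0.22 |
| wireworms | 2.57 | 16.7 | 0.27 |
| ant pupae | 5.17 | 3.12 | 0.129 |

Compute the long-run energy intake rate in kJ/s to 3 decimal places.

R = (0.22×7.98 + 0.27×2.57 + 0.129×5.17) / (1 + 0.22×9.25 + 0.27×16.7 + 0.129×3.12) = 3.116/7.946 = 0.3922 kJ/s.

0.392 kJ/s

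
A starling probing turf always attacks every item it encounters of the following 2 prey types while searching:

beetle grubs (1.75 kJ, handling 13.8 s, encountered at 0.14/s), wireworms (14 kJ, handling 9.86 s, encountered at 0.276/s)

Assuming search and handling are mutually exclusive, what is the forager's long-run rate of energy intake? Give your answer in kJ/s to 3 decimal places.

0.727 kJ/s

R = Σλ_iE_i / (1 + Σλ_ih_i)
Numerator: 0.14×1.75 + 0.276×14 = 4.109
Denominator: 1 + 0.14×13.8 + 0.276×9.86 = 5.653
R = 4.109/5.653 = 0.7268 kJ/s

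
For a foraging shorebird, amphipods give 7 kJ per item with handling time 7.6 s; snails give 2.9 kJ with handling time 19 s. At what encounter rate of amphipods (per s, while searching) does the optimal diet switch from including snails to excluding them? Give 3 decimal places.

Drop snails once their profitability E₂/h₂ falls below the rate achievable on amphipods alone: E₂/h₂ = λE₁/(1 + λh₁).
Solve for λ: λE₁h₂ = E₂(1 + λh₁) → λ(E₁h₂ − E₂h₁) = E₂ → λ = E₂/(E₁h₂ − E₂h₁).
λ = 2.9/(7×19 − 2.9×7.6) = 2.9/111 = 0.02614 per s.

0.026 per s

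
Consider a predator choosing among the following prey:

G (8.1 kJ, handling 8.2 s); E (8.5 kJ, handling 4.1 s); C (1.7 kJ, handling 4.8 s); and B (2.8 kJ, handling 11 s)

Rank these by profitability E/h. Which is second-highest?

G

Profitability E/h (kJ/s): G = 8.1/8.2 = 0.988, E = 8.5/4.1 = 2.07, C = 1.7/4.8 = 0.354, B = 2.8/11 = 0.255.
Ranked: E > G > C > B.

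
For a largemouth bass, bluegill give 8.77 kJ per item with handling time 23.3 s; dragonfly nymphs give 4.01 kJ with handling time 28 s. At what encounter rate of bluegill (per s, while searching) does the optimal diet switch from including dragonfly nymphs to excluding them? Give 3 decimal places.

Drop dragonfly nymphs once their profitability E₂/h₂ falls below the rate achievable on bluegill alone: E₂/h₂ = λE₁/(1 + λh₁).
Solve for λ: λE₁h₂ = E₂(1 + λh₁) → λ(E₁h₂ − E₂h₁) = E₂ → λ = E₂/(E₁h₂ − E₂h₁).
λ = 4.01/(8.77×28 − 4.01×23.3) = 4.01/152.1 = 0.02636 per s.

0.026 per s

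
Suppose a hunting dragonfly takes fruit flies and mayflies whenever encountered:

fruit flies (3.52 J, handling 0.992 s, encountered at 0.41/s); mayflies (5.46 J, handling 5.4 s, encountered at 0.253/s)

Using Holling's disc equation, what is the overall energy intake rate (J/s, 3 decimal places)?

R = (0.41×3.52 + 0.253×5.46) / (1 + 0.41×0.992 + 0.253×5.4) = 2.825/2.773 = 1.019 J/s.

1.019 J/s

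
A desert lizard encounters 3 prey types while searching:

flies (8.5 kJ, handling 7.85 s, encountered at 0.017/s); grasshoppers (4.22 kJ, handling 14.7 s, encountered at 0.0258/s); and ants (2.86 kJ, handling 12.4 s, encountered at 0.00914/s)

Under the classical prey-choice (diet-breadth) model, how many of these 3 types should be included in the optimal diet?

3

Profitabilities (E/h, kJ/s): flies 1.08, grasshoppers 0.287, ants 0.231. Add prey in this order while the next type's profitability exceeds the intake rate on those already taken.
Rate on top 1: 0.1275. grasshoppers: 0.287 > 0.1275 → include.
Rate on top 2: 0.1675. ants: 0.231 > 0.1675 → include.
Optimal diet: flies, grasshoppers, ants — 3 of 3 types.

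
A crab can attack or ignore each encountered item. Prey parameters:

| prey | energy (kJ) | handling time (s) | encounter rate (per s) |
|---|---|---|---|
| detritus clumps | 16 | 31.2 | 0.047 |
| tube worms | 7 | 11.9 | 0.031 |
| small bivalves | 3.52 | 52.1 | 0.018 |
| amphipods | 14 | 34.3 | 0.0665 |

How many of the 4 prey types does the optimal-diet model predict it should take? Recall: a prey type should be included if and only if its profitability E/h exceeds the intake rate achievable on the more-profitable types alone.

3

Profitabilities (E/h, kJ/s): tube worms 0.588, detritus clumps 0.513, amphipods 0.408, small bivalves 0.0676. Add prey in this order while the next type's profitability exceeds the intake rate on those already taken.
Rate on top 1: 0.1585. detritus clumps: 0.513 > 0.1585 → include.
Rate on top 2: 0.3418. amphipods: 0.408 > 0.3418 → include.
Rate on top 3: 0.3714. small bivalves: 0.0676 < 0.3714 → exclude; stop.
Optimal diet: tube worms, detritus clumps, amphipods — 3 of 4 types.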